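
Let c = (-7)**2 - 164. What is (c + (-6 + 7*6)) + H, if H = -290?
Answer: -369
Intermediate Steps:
c = -115 (c = 49 - 164 = -115)
(c + (-6 + 7*6)) + H = (-115 + (-6 + 7*6)) - 290 = (-115 + (-6 + 42)) - 290 = (-115 + 36) - 290 = -79 - 290 = -369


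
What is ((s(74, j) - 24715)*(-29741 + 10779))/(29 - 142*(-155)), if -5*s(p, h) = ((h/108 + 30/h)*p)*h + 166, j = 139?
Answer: 71266505851/2975265 ≈ 23953.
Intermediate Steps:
s(p, h) = -166/5 - h*p*(30/h + h/108)/5 (s(p, h) = -(((h/108 + 30/h)*p)*h + 166)/5 = -(((30/h + h/108)*p)*h + 166)/5 = -((p*(30/h + h/108))*h + 166)/5 = -(h*p*(30/h + h/108) + 166)/5 = -(166 + h*p*(30/h + h/108))/5 = -166/5 - h*p*(30/h + h/108)/5)
((s(74, j) - 24715)*(-29741 + 10779))/(29 - 142*(-155)) = (((-166/5 - 6*74 - 1/540*74*139**2) - 24715)*(-29741 + 10779))/(29 - 142*(-155)) = (((-166/5 - 444 - 1/540*74*19321) - 24715)*(-18962))/(29 + 22010) = (((-166/5 - 444 - 714877/270) - 24715)*(-18962))/22039 = ((-843721/270 - 24715)*(-18962))*(1/22039) = -7516771/270*(-18962)*(1/22039) = (71266505851/135)*(1/22039) = 71266505851/2975265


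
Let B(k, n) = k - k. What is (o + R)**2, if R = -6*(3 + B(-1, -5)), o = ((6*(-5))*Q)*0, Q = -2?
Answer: 324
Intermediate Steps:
B(k, n) = 0
o = 0 (o = ((6*(-5))*(-2))*0 = -30*(-2)*0 = 60*0 = 0)
R = -18 (R = -6*(3 + 0) = -6*3 = -18)
(o + R)**2 = (0 - 18)**2 = (-18)**2 = 324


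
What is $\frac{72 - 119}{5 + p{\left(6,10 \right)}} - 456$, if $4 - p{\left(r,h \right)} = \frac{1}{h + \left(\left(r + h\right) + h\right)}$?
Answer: $- \frac{148980}{323} \approx -461.24$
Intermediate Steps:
$p{\left(r,h \right)} = 4 - \frac{1}{r + 3 h}$ ($p{\left(r,h \right)} = 4 - \frac{1}{h + \left(\left(r + h\right) + h\right)} = 4 - \frac{1}{h + \left(\left(h + r\right) + h\right)} = 4 - \frac{1}{h + \left(r + 2 h\right)} = 4 - \frac{1}{r + 3 h}$)
$\frac{72 - 119}{5 + p{\left(6,10 \right)}} - 456 = \frac{72 - 119}{5 + \frac{-1 + 4 \cdot 6 + 12 \cdot 10}{6 + 3 \cdot 10}} - 456 = - \frac{47}{5 + \frac{-1 + 24 + 120}{6 + 30}} - 456 = - \frac{47}{5 + \frac{1}{36} \cdot 143} - 456 = - \frac{47}{5 + \frac{143}{36}} - 456 = - \frac{47}{\frac{323}{36}} - 456 = \left(-47\right) \frac{36}{323} - 456 = - \frac{1692}{323} - 456 = - \frac{148980}{323}$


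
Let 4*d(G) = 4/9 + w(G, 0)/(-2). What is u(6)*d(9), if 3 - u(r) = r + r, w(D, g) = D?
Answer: 73/8 ≈ 9.1250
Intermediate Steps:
u(r) = 3 - 2*r (u(r) = 3 - (r + r) = 3 - 2*r)
d(G) = 1/9 - G/8 (d(G) = (4/9 + G/(-2))/4 = (4*(1/9) + G*(-1/2))/4 = (4/9 - G/2)/4 = 1/9 - G/8)
u(6)*d(9) = (3 - 2*6)*(1/9 - 1/8*9) = (3 - 12)*(1/9 - 9/8) = -9*(-73/72) = 73/8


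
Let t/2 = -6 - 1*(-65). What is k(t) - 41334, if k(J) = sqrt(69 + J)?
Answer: -41334 + sqrt(187) ≈ -41320.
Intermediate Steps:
t = 118 (t = 2*(-6 - 1*(-65)) = 2*(-6 + 65) = 2*59 = 118)
k(t) - 41334 = sqrt(69 + 118) - 41334 = sqrt(187) - 41334 = -41334 + sqrt(187)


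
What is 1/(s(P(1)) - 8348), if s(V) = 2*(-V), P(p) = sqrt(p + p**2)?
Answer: -2087/17422274 + sqrt(2)/34844548 ≈ -0.00011975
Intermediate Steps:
s(V) = -2*V
1/(s(P(1)) - 8348) = 1/(-2*sqrt(1 + 1) - 8348) = 1/(-2*sqrt(2) - 8348) = 1/(-8348 - 2*sqrt(2))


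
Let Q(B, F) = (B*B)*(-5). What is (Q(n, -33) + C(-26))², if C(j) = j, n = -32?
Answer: 26481316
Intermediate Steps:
Q(B, F) = -5*B² (Q(B, F) = B²*(-5) = -5*B²)
(Q(n, -33) + C(-26))² = (-5*(-32)² - 26)² = (-5*1024 - 26)² = (-5120 - 26)² = (-5146)² = 26481316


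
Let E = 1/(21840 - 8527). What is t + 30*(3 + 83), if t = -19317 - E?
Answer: -222819682/13313 ≈ -16737.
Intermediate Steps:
E = 1/13313 ≈ 7.5115e-5
t = -257167222/13313 (t = -19317 - 1*1/13313 = -19317 - 1/13313 = -257167222/13313 ≈ -19317.)
t + 30*(3 + 83) = -257167222/13313 + 30*(3 + 83) = -257167222/13313 + 30*86 = -257167222/13313 + 2580 = -222819682/13313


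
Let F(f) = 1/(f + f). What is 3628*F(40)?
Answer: 907/20 ≈ 45.350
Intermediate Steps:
F(f) = 1/(2*f)
3628*F(40) = 3628*((½)/40) = 3628*((½)*(1/40)) = 3628*(1/80) = 907/20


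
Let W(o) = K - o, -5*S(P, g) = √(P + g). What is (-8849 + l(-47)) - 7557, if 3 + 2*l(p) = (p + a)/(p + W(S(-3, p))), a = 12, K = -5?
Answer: -44397785/2706 + 35*I*√2/5412 ≈ -16407.0 + 0.0091459*I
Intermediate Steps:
S(P, g) = -√(P + g)/5
W(o) = -5 - o
l(p) = -3/2 + (12 + p)/(2*(-5 + p + √(-3 + p)/5)) (l(p) = -3/2 + ((p + 12)/(p + (-5 - (-1)*√(-3 + p)/5)))/2 = -3/2 + ((12 + p)/(p + (-5 + √(-3 + p)/5)))/2 = -3/2 + ((12 + p)/(-5 + p + √(-3 + p)/5))/2 = -3/2 + (12 + p)/(2*(-5 + p + √(-3 + p)/5)))
(-8849 + l(-47)) - 7557 = (-8849 + (135 - 10*(-47) - 3*√(-3 - 47))/(2*(-25 + √(-3 - 47) + 5*(-47)))) - 7557 = (-8849 + (135 + 470 - 15*I*√2)/(2*(-25 + √(-50) - 235))) - 7557 = (-8849 + (135 + 470 - 15*I*√2)/(2*(-25 + 5*I*√2 - 235))) - 7557 = (-8849 + (135 + 470 - 15*I*√2)/(2*(-260 + 5*I*√2))) - 7557 = (-8849 + (605 - 15*I*√2)/(2*(-260 + 5*I*√2))) - 7557 = -16406 + (605 - 15*I*√2)/(2*(-260 + 5*I*√2))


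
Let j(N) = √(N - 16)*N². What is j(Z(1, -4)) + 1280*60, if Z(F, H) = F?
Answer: 76800 + I*√15 ≈ 76800.0 + 3.873*I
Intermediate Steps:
j(N) = N²*√(-16 + N) (j(N) = √(-16 + N)*N² = N²*√(-16 + N))
j(Z(1, -4)) + 1280*60 = 1²*√(-16 + 1) + 1280*60 = 1*√(-15) + 76800 = 1*(I*√15) + 76800 = I*√15 + 76800 = 76800 + I*√15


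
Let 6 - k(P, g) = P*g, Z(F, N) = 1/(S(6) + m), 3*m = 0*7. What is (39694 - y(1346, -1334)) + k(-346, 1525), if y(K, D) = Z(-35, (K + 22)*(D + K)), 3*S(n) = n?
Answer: 1134699/2 ≈ 5.6735e+5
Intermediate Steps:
m = 0 (m = (0*7)/3 = (1/3)*0 = 0)
S(n) = n/3
Z(F, N) = 1/2 (Z(F, N) = 1/((1/3)*6 + 0) = 1/(2 + 0) = 1/2)
y(K, D) = 1/2
k(P, g) = 6 - P*g
(39694 - y(1346, -1334)) + k(-346, 1525) = (39694 - 1*1/2) + (6 - 1*(-346)*1525) = (39694 - 1/2) + (6 + 527650) = 79387/2 + 527656 = 1134699/2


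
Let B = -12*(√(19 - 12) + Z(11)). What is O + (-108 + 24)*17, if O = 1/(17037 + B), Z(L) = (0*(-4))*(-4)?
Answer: -46054324719/32250929 + 4*√7/96752787 ≈ -1428.0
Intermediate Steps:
Z(L) = 0 (Z(L) = 0*(-4) = 0)
B = -12*√7 (B = -12*(√(19 - 12) + 0) = -12*(√7 + 0) = -12*√7 ≈ -31.749)
O = 1/(17037 - 12*√7) ≈ 5.8805e-5
O + (-108 + 24)*17 = (1893/32250929 + 4*√7/96752787) + (-108 + 24)*17 = (1893/32250929 + 4*√7/96752787) - 84*17 = (1893/32250929 + 4*√7/96752787) - 1428 = -46054324719/32250929 + 4*√7/96752787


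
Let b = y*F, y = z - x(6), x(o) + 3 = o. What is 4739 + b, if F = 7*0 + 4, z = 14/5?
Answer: 23691/5 ≈ 4738.2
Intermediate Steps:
z = 14/5 (z = 14*(⅕) = 14/5 ≈ 2.8000)
x(o) = -3 + o
y = -⅕ (y = 14/5 - (-3 + 6) = 14/5 - 1*3 = 14/5 - 3 = -⅕ ≈ -0.20000)
F = 4 (F = 0 + 4 = 4)
b = -⅘ (b = -⅕*4 = -⅘ ≈ -0.80000)
4739 + b = 4739 - ⅘ = 23691/5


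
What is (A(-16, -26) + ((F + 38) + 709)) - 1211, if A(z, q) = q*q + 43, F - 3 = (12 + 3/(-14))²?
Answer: 77793/196 ≈ 396.90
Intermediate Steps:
F = 27813/196 (F = 3 + (12 + 3/(-14))² = 3 + (12 + 3*(-1/14))² = 3 + (12 - 3/14)² = 3 + (165/14)² = 3 + 27225/196 = 27813/196 ≈ 141.90)
A(z, q) = 43 + q² (A(z, q) = q² + 43 = 43 + q²)
(A(-16, -26) + ((F + 38) + 709)) - 1211 = ((43 + (-26)²) + ((27813/196 + 38) + 709)) - 1211 = ((43 + 676) + (35261/196 + 709)) - 1211 = (719 + 174225/196) - 1211 = 315149/196 - 1211 = 77793/196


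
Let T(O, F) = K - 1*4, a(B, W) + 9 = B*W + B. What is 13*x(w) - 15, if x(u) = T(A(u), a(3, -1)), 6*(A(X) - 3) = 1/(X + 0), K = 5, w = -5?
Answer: -2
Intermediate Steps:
a(B, W) = -9 + B + B*W (a(B, W) = -9 + (B*W + B) = -9 + (B + B*W) = -9 + B + B*W)
A(X) = 3 + 1/(6*X) (A(X) = 3 + 1/(6*(X + 0)) = 3 + 1/(6*X))
T(O, F) = 1 (T(O, F) = 5 - 1*4 = 5 - 4 = 1)
x(u) = 1
13*x(w) - 15 = 13*1 - 15 = 13 - 15 = -2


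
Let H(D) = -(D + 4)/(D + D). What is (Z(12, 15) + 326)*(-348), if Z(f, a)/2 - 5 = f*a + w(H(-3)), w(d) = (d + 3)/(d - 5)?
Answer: -241752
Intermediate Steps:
H(D) = -(4 + D)/(2*D)
w(d) = (3 + d)/(-5 + d)
Z(f, a) = 252/29 + 2*a*f (Z(f, a) = 10 + 2*(f*a + (3 + (1/2)*(-4 - 1*(-3))/(-3))/(-5 + (1/2)*(-4 - 1*(-3))/(-3))) = 10 + 2*(a*f + (3 + (1/2)*(-1/3)*(-4 + 3))/(-5 + (1/2)*(-1/3)*(-4 + 3))) = 10 + 2*(a*f + (3 + (1/2)*(-1/3)*(-1))/(-5 + (1/2)*(-1/3)*(-1))) = 10 + 2*(a*f + (3 + 1/6)/(-5 + 1/6)) = 10 + 2*(a*f + (19/6)/(-29/6)) = 10 + 2*(a*f - 6/29*19/6) = 10 + 2*(a*f - 19/29) = 10 + 2*(-19/29 + a*f) = 10 + (-38/29 + 2*a*f) = 252/29 + 2*a*f)
(Z(12, 15) + 326)*(-348) = ((252/29 + 2*15*12) + 326)*(-348) = ((252/29 + 360) + 326)*(-348) = (10692/29 + 326)*(-348) = (20146/29)*(-348) = -241752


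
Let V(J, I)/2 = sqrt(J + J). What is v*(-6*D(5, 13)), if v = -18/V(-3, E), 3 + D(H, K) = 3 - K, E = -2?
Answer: 117*I*sqrt(6) ≈ 286.59*I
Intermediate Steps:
D(H, K) = -K (D(H, K) = -3 + (3 - K) = -K)
V(J, I) = 2*sqrt(2)*sqrt(J) (V(J, I) = 2*sqrt(J + J) = 2*sqrt(2*J) = 2*(sqrt(2)*sqrt(J)) = 2*sqrt(2)*sqrt(J))
v = 3*I*sqrt(6)/2 (v = -18*(-I*sqrt(6)/12) = -(-3)*I*sqrt(6)/2 = 3*I*sqrt(6)/2 ≈ 3.6742*I)
v*(-6*D(5, 13)) = (3*I*sqrt(6)/2)*(-(-6)*13) = (3*I*sqrt(6)/2)*(-6*(-13)) = (3*I*sqrt(6)/2)*78 = 117*I*sqrt(6)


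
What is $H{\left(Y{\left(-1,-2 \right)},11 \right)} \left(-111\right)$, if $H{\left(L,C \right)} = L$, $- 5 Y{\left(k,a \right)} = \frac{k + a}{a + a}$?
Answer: $\frac{333}{20} \approx 16.65$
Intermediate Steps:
$Y{\left(k,a \right)} = - \frac{a + k}{10 a}$ ($Y{\left(k,a \right)} = - \frac{\left(k + a\right) \frac{1}{a + a}}{5} = - \frac{\left(a + k\right) \frac{1}{2 a}}{5} = - \frac{\frac{1}{2} \frac{1}{a} \left(a + k\right)}{5} = - \frac{a + k}{10 a}$)
$H{\left(Y{\left(-1,-2 \right)},11 \right)} \left(-111\right) = \frac{\left(-1\right) \left(-2\right) - -1}{10 \left(-2\right)} \left(-111\right) = \frac{1}{10} \left(- \frac{1}{2}\right) \left(2 + 1\right) \left(-111\right) = \frac{1}{10} \left(- \frac{1}{2}\right) 3 \left(-111\right) = \left(- \frac{3}{20}\right) \left(-111\right) = \frac{333}{20}$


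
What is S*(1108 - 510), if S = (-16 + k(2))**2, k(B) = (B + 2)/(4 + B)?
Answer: 1265368/9 ≈ 1.4060e+5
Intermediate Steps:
k(B) = (2 + B)/(4 + B)
S = 2116/9 (S = (-16 + (2 + 2)/(4 + 2))**2 = (-16 + 4/6)**2 = (-16 + (1/6)*4)**2 = (-16 + 2/3)**2 = (-46/3)**2 = 2116/9 ≈ 235.11)
S*(1108 - 510) = 2116*(1108 - 510)/9 = (2116/9)*598 = 1265368/9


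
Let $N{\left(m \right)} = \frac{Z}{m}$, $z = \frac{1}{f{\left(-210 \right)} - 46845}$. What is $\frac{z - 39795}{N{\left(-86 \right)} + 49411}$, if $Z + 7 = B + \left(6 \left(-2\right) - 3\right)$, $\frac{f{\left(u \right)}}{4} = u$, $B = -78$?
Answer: $- \frac{81597856768}{101317416255} \approx -0.80537$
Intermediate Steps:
$f{\left(u \right)} = 4 u$
$z = - \frac{1}{47685}$ ($z = \frac{1}{4 \left(-210\right) - 46845} = \frac{1}{-840 - 46845} = \frac{1}{-47685} = - \frac{1}{47685} \approx -2.0971 \cdot 10^{-5}$)
$Z = -100$ ($Z = -7 + \left(-78 + \left(6 \left(-2\right) - 3\right)\right) = -7 - 93 = -100$)
$N{\left(m \right)} = - \frac{100}{m}$
$\frac{z - 39795}{N{\left(-86 \right)} + 49411} = \frac{- \frac{1}{47685} - 39795}{- \frac{100}{-86} + 49411} = - \frac{1897624576}{47685 \left(\left(-100\right) \left(- \frac{1}{86}\right) + 49411\right)} = - \frac{1897624576}{47685 \left(\frac{50}{43} + 49411\right)} = - \frac{1897624576}{47685 \cdot \frac{2124723}{43}} = \left(- \frac{1897624576}{47685}\right) \frac{43}{2124723} = - \frac{81597856768}{101317416255}$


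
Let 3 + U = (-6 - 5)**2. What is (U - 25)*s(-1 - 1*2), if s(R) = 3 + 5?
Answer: 744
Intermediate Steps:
s(R) = 8
U = 118 (U = -3 + (-6 - 5)**2 = -3 + (-11)**2 = -3 + 121 = 118)
(U - 25)*s(-1 - 1*2) = (118 - 25)*8 = 93*8 = 744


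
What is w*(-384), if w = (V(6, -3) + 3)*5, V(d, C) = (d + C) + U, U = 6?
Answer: -23040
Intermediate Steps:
V(d, C) = 6 + C + d (V(d, C) = (d + C) + 6 = (C + d) + 6 = 6 + C + d)
w = 60 (w = ((6 - 3 + 6) + 3)*5 = (9 + 3)*5 = 12*5 = 60)
w*(-384) = 60*(-384) = -23040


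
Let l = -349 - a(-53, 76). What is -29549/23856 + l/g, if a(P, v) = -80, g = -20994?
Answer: -34107469/27824048 ≈ -1.2258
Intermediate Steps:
l = -269 (l = -349 - 1*(-80) = -349 + 80 = -269)
-29549/23856 + l/g = -29549/23856 - 269/(-20994) = -29549*1/23856 - 269*(-1/20994) = -29549/23856 + 269/20994 = -34107469/27824048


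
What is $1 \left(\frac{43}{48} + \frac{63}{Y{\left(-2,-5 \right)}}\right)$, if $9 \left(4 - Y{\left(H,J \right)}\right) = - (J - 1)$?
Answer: $\frac{4751}{240} \approx 19.796$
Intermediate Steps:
$Y{\left(H,J \right)} = \frac{35}{9} + \frac{J}{9}$ ($Y{\left(H,J \right)} = 4 - \frac{\left(-1\right) \left(J - 1\right)}{9} = 4 - \frac{\left(-1\right) \left(-1 + J\right)}{9} = 4 - \frac{1 - J}{9} = 4 + \left(- \frac{1}{9} + \frac{J}{9}\right) = \frac{35}{9} + \frac{J}{9}$)
$1 \left(\frac{43}{48} + \frac{63}{Y{\left(-2,-5 \right)}}\right) = 1 \left(\frac{43}{48} + \frac{63}{\frac{35}{9} + \frac{1}{9} \left(-5\right)}\right) = 1 \left(43 \cdot \frac{1}{48} + \frac{63}{\frac{35}{9} - \frac{5}{9}}\right) = 1 \left(\frac{43}{48} + \frac{63}{\frac{10}{3}}\right) = 1 \left(\frac{43}{48} + 63 \cdot \frac{3}{10}\right) = 1 \left(\frac{43}{48} + \frac{189}{10}\right) = 1 \cdot \frac{4751}{240} = \frac{4751}{240}$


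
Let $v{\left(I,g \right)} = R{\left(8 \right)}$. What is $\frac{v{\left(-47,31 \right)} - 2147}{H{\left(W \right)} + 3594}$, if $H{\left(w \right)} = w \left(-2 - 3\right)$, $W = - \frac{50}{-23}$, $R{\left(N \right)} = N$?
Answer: $- \frac{49197}{82412} \approx -0.59696$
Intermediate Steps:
$v{\left(I,g \right)} = 8$
$W = \frac{50}{23}$ ($W = \left(-50\right) \left(- \frac{1}{23}\right) = \frac{50}{23} \approx 2.1739$)
$H{\left(w \right)} = - 5 w$ ($H{\left(w \right)} = w \left(-5\right) = - 5 w$)
$\frac{v{\left(-47,31 \right)} - 2147}{H{\left(W \right)} + 3594} = \frac{8 - 2147}{\left(-5\right) \frac{50}{23} + 3594} = - \frac{2139}{- \frac{250}{23} + 3594} = - \frac{2139}{\frac{82412}{23}} = \left(-2139\right) \frac{23}{82412} = - \frac{49197}{82412}$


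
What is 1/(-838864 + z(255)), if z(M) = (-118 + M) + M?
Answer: -1/838472 ≈ -1.1926e-6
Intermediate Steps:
z(M) = -118 + 2*M
1/(-838864 + z(255)) = 1/(-838864 + (-118 + 2*255)) = 1/(-838864 + (-118 + 510)) = 1/(-838864 + 392) = 1/(-838472) = -1/838472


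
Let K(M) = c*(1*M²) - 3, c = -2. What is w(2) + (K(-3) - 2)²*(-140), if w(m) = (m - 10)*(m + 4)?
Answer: -74108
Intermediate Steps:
K(M) = -3 - 2*M² (K(M) = -2*M² - 3 = -3 - 2*M²)
w(m) = (-10 + m)*(4 + m)
w(2) + (K(-3) - 2)²*(-140) = (-40 + 2² - 6*2) + ((-3 - 2*(-3)²) - 2)²*(-140) = (-40 + 4 - 12) + ((-3 - 2*9) - 2)²*(-140) = -48 + ((-3 - 18) - 2)²*(-140) = -48 + (-21 - 2)²*(-140) = -48 + (-23)²*(-140) = -48 + 529*(-140) = -48 - 74060 = -74108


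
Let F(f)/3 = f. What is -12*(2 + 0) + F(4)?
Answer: -12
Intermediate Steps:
F(f) = 3*f
-12*(2 + 0) + F(4) = -12*(2 + 0) + 3*4 = -12*2 + 12 = -24 + 12 = -12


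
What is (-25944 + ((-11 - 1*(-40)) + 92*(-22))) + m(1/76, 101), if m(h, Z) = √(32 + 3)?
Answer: -27939 + √35 ≈ -27933.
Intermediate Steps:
m(h, Z) = √35
(-25944 + ((-11 - 1*(-40)) + 92*(-22))) + m(1/76, 101) = (-25944 + ((-11 - 1*(-40)) + 92*(-22))) + √35 = (-25944 + ((-11 + 40) - 2024)) + √35 = (-25944 + (29 - 2024)) + √35 = (-25944 - 1995) + √35 = -27939 + √35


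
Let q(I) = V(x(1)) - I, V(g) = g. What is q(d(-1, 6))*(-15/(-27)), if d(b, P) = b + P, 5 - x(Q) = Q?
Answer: -5/9 ≈ -0.55556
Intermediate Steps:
x(Q) = 5 - Q
d(b, P) = P + b
q(I) = 4 - I (q(I) = (5 - 1*1) - I = (5 - 1) - I = 4 - I)
q(d(-1, 6))*(-15/(-27)) = (4 - (6 - 1))*(-15/(-27)) = (4 - 1*5)*(-15*(-1/27)) = (4 - 5)*(5/9) = -1*5/9 = -5/9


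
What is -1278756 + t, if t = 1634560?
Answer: 355804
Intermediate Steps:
-1278756 + t = -1278756 + 1634560 = 355804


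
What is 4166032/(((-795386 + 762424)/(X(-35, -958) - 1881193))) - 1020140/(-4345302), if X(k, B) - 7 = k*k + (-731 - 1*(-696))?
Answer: 8508235481121362006/35807461131 ≈ 2.3761e+8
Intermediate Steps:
X(k, B) = -28 + k² (X(k, B) = 7 + (k*k + (-731 - 1*(-696))) = 7 + (k² + (-731 + 696)) = 7 + (k² - 35) = 7 + (-35 + k²) = -28 + k²)
4166032/(((-795386 + 762424)/(X(-35, -958) - 1881193))) - 1020140/(-4345302) = 4166032/(((-795386 + 762424)/((-28 + (-35)²) - 1881193))) - 1020140/(-4345302) = 4166032/((-32962/((-28 + 1225) - 1881193))) - 1020140*(-1/4345302) = 4166032/((-32962/(1197 - 1881193))) + 510070/2172651 = 4166032/((-32962/(-1879996))) + 510070/2172651 = 4166032/((-32962*(-1/1879996))) + 510070/2172651 = 4166032/(16481/939998) + 510070/2172651 = 4166032*(939998/16481) + 510070/2172651 = 3916061747936/16481 + 510070/2172651 = 8508235481121362006/35807461131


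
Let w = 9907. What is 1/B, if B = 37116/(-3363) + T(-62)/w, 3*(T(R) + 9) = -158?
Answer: -33317241/367915597 ≈ -0.090557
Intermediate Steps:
T(R) = -185/3 (T(R) = -9 + (1/3)*(-158) = -9 - 158/3 = -185/3)
B = -367915597/33317241 (B = 37116/(-3363) - 185/3/9907 = 37116*(-1/3363) - 185/3*1/9907 = -12372/1121 - 185/29721 = -367915597/33317241 ≈ -11.043)
1/B = 1/(-367915597/33317241) = -33317241/367915597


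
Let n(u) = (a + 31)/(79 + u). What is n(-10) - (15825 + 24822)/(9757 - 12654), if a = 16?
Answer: 2940802/199893 ≈ 14.712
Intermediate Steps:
n(u) = 47/(79 + u) (n(u) = (16 + 31)/(79 + u) = 47/(79 + u))
n(-10) - (15825 + 24822)/(9757 - 12654) = 47/(79 - 10) - (15825 + 24822)/(9757 - 12654) = 47/69 - 40647/(-2897) = 47*(1/69) - 40647*(-1)/2897 = 47/69 - 1*(-40647/2897) = 47/69 + 40647/2897 = 2940802/199893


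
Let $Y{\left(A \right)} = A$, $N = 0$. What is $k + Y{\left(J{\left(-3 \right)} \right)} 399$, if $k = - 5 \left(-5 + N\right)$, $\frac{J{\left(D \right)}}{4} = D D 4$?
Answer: $57481$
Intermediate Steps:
$J{\left(D \right)} = 16 D^{2}$ ($J{\left(D \right)} = 4 D D 4 = 4 D^{2} \cdot 4 = 4 \cdot 4 D^{2} = 16 D^{2}$)
$k = 25$ ($k = - 5 \left(-5 + 0\right) = \left(-5\right) \left(-5\right) = 25$)
$k + Y{\left(J{\left(-3 \right)} \right)} 399 = 25 + 16 \left(-3\right)^{2} \cdot 399 = 25 + 16 \cdot 9 \cdot 399 = 25 + 144 \cdot 399 = 25 + 57456 = 57481$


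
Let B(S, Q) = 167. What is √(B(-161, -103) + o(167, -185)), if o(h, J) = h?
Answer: √334 ≈ 18.276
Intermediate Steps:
√(B(-161, -103) + o(167, -185)) = √(167 + 167) = √334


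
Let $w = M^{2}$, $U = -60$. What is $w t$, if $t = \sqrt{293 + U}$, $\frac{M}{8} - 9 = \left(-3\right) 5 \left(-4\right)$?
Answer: $304704 \sqrt{233} \approx 4.6511 \cdot 10^{6}$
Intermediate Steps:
$M = 552$ ($M = 72 + 8 \left(-3\right) 5 \left(-4\right) = 72 + 8 \left(\left(-15\right) \left(-4\right)\right) = 72 + 8 \cdot 60 = 72 + 480 = 552$)
$w = 304704$ ($w = 552^{2} = 304704$)
$t = \sqrt{233}$ ($t = \sqrt{293 - 60} = \sqrt{233} \approx 15.264$)
$w t = 304704 \sqrt{233}$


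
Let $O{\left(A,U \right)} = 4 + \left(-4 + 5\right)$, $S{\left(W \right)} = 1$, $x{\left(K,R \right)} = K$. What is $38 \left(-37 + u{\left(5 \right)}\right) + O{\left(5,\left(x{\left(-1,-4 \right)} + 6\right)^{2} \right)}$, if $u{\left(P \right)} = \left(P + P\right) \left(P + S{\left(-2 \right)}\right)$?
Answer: $879$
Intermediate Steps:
$u{\left(P \right)} = 2 P \left(1 + P\right)$ ($u{\left(P \right)} = \left(P + P\right) \left(P + 1\right) = 2 P \left(1 + P\right)$)
$O{\left(A,U \right)} = 5$ ($O{\left(A,U \right)} = 4 + 1 = 5$)
$38 \left(-37 + u{\left(5 \right)}\right) + O{\left(5,\left(x{\left(-1,-4 \right)} + 6\right)^{2} \right)} = 38 \left(-37 + 2 \cdot 5 \left(1 + 5\right)\right) + 5 = 38 \left(-37 + 2 \cdot 5 \cdot 6\right) + 5 = 38 \left(-37 + 60\right) + 5 = 38 \cdot 23 + 5 = 874 + 5 = 879$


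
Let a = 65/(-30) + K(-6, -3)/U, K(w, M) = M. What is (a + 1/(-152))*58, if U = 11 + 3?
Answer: -221009/1596 ≈ -138.48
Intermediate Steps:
U = 14
a = -50/21 (a = 65/(-30) - 3/14 = 65*(-1/30) - 3*1/14 = -13/6 - 3/14 = -50/21 ≈ -2.3810)
(a + 1/(-152))*58 = (-50/21 + 1/(-152))*58 = (-50/21 - 1/152)*58 = -7621/3192*58 = -221009/1596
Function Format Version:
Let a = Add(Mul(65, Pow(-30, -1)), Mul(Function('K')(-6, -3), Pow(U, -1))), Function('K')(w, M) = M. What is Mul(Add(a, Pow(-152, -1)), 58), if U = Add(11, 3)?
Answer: Rational(-221009, 1596) ≈ -138.48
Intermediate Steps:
U = 14
a = Rational(-50, 21) (a = Add(Mul(65, Pow(-30, -1)), Mul(-3, Pow(14, -1))) = Add(Mul(65, Rational(-1, 30)), Mul(-3, Rational(1, 14))) = Add(Rational(-13, 6), Rational(-3, 14)) = Rational(-50, 21) ≈ -2.3810)
Mul(Add(a, Pow(-152, -1)), 58) = Mul(Add(Rational(-50, 21), Pow(-152, -1)), 58) = Mul(Add(Rational(-50, 21), Rational(-1, 152)), 58) = Mul(Rational(-7621, 3192), 58) = Rational(-221009, 1596)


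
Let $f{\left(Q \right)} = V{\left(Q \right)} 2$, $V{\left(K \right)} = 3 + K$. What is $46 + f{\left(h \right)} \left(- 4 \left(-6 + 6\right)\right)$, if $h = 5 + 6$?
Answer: $46$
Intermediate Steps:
$h = 11$
$f{\left(Q \right)} = 6 + 2 Q$ ($f{\left(Q \right)} = \left(3 + Q\right) 2 = 6 + 2 Q$)
$46 + f{\left(h \right)} \left(- 4 \left(-6 + 6\right)\right) = 46 + \left(6 + 2 \cdot 11\right) \left(- 4 \left(-6 + 6\right)\right) = 46 + \left(6 + 22\right) \left(\left(-4\right) 0\right) = 46 + 28 \cdot 0 = 46 + 0 = 46$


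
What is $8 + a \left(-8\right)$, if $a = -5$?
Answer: $48$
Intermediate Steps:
$8 + a \left(-8\right) = 8 - -40 = 8 + 40 = 48$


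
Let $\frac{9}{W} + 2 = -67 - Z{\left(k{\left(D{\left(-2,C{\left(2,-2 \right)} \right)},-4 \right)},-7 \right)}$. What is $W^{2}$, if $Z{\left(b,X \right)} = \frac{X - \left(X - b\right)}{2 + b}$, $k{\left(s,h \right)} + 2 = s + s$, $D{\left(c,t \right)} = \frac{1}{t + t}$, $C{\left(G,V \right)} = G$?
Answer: $\frac{9}{484} \approx 0.018595$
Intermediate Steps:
$D{\left(c,t \right)} = \frac{1}{2 t}$
$k{\left(s,h \right)} = -2 + 2 s$ ($k{\left(s,h \right)} = -2 + \left(s + s\right) = -2 + 2 s$)
$Z{\left(b,X \right)} = \frac{b}{2 + b}$
$W = - \frac{3}{22}$ ($W = \frac{9}{-2 - \left(67 + \frac{-2 + 2 \frac{1}{2 \cdot 2}}{2 - \left(2 - 2 \frac{1}{2 \cdot 2}\right)}\right)} = \frac{9}{-2 - \left(67 + \frac{-2 + 2 \cdot \frac{1}{2} \cdot \frac{1}{2}}{2 - \left(2 - 2 \cdot \frac{1}{2} \cdot \frac{1}{2}\right)}\right)} = \frac{9}{-2 - \left(67 + \frac{-2 + 2 \cdot \frac{1}{4}}{2 + \left(-2 + 2 \cdot \frac{1}{4}\right)}\right)} = \frac{9}{-2 - \left(67 + \frac{-2 + \frac{1}{2}}{2 + \left(-2 + \frac{1}{2}\right)}\right)} = \frac{9}{-2 - \left(67 - \frac{3}{2 \left(2 - \frac{3}{2}\right)}\right)} = \frac{9}{-2 - \left(67 - \frac{3 \frac{1}{\frac{1}{2}}}{2}\right)} = \frac{9}{-2 - \left(67 - 3\right)} = \frac{9}{-2 - 64} = \frac{9}{-66} = 9 \left(- \frac{1}{66}\right) = - \frac{3}{22} \approx -0.13636$)
$W^{2} = \left(- \frac{3}{22}\right)^{2} = \frac{9}{484}$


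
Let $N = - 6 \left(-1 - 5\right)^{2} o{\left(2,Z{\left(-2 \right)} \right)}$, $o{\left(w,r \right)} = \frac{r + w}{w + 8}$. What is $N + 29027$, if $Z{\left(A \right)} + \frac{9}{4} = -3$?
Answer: $\frac{145486}{5} \approx 29097.0$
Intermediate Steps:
$Z{\left(A \right)} = - \frac{21}{4}$ ($Z{\left(A \right)} = - \frac{9}{4} - 3 = - \frac{21}{4}$)
$o{\left(w,r \right)} = \frac{r + w}{8 + w}$
$N = \frac{351}{5}$ ($N = - 6 \left(-1 - 5\right)^{2} \frac{- \frac{21}{4} + 2}{8 + 2} = - 6 \left(-6\right)^{2} \cdot \frac{1}{10} \left(- \frac{13}{4}\right) = \left(-6\right) 36 \cdot \frac{1}{10} \left(- \frac{13}{4}\right) = \left(-216\right) \left(- \frac{13}{40}\right) = \frac{351}{5} \approx 70.2$)
$N + 29027 = \frac{351}{5} + 29027 = \frac{145486}{5}$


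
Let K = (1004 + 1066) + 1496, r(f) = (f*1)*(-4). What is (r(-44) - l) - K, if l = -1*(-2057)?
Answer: -5447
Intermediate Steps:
r(f) = -4*f (r(f) = f*(-4) = -4*f)
l = 2057
K = 3566 (K = 2070 + 1496 = 3566)
(r(-44) - l) - K = (-4*(-44) - 1*2057) - 1*3566 = (176 - 2057) - 3566 = -1881 - 3566 = -5447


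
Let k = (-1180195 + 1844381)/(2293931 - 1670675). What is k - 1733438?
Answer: -540187484971/311628 ≈ -1.7334e+6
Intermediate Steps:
k = 332093/311628 (k = 664186/623256 = 664186*(1/623256) = 332093/311628 ≈ 1.0657)
k - 1733438 = 332093/311628 - 1733438 = -540187484971/311628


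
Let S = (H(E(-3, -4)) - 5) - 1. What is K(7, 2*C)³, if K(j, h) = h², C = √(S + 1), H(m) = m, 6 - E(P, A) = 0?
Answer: 64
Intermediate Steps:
E(P, A) = 6 (E(P, A) = 6 - 1*0 = 6 + 0 = 6)
S = 0 (S = (6 - 5) - 1 = 1 - 1 = 0)
C = 1 (C = √(0 + 1) = √1 = 1)
K(7, 2*C)³ = ((2*1)²)³ = (2²)³ = 4³ = 64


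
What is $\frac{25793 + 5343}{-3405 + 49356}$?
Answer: $\frac{31136}{45951} \approx 0.67759$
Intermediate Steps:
$\frac{25793 + 5343}{-3405 + 49356} = \frac{31136}{45951}$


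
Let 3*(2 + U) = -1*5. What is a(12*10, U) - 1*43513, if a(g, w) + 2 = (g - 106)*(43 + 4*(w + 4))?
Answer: -128683/3 ≈ -42894.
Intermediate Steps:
U = -11/3 (U = -2 + (-1*5)/3 = -2 + (⅓)*(-5) = -2 - 5/3 = -11/3 ≈ -3.6667)
a(g, w) = -2 + (-106 + g)*(59 + 4*w) (a(g, w) = -2 + (g - 106)*(43 + 4*(w + 4)) = -2 + (-106 + g)*(43 + 4*(4 + w)) = -2 + (-106 + g)*(43 + (16 + 4*w)) = -2 + (-106 + g)*(59 + 4*w))
a(12*10, U) - 1*43513 = (-6256 - 424*(-11/3) + 59*(12*10) + 4*(12*10)*(-11/3)) - 1*43513 = (-6256 + 4664/3 + 59*120 + 4*120*(-11/3)) - 43513 = (-6256 + 4664/3 + 7080 - 1760) - 43513 = 1856/3 - 43513 = -128683/3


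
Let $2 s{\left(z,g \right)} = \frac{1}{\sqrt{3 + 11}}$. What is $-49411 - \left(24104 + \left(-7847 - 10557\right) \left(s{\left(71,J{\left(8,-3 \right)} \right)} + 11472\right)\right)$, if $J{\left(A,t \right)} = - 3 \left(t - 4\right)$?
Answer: $211057173 + \frac{4601 \sqrt{14}}{7} \approx 2.1106 \cdot 10^{8}$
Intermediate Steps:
$J{\left(A,t \right)} = 12 - 3 t$ ($J{\left(A,t \right)} = - 3 \left(-4 + t\right) = 12 - 3 t$)
$s{\left(z,g \right)} = \frac{\sqrt{14}}{28}$ ($s{\left(z,g \right)} = \frac{1}{2 \sqrt{3 + 11}} = \frac{1}{2 \sqrt{14}} = \frac{\frac{1}{14} \sqrt{14}}{2} = \frac{\sqrt{14}}{28}$)
$-49411 - \left(24104 + \left(-7847 - 10557\right) \left(s{\left(71,J{\left(8,-3 \right)} \right)} + 11472\right)\right) = -49411 - \left(24104 + \left(-7847 - 10557\right) \left(\frac{\sqrt{14}}{28} + 11472\right)\right) = -49411 - \left(24104 - 18404 \left(11472 + \frac{\sqrt{14}}{28}\right)\right) = -49411 - \left(-211106584 - \frac{4601 \sqrt{14}}{7}\right) = -49411 + \left(-24104 + \left(211130688 + \frac{4601 \sqrt{14}}{7}\right)\right) = -49411 + \left(211106584 + \frac{4601 \sqrt{14}}{7}\right) = 211057173 + \frac{4601 \sqrt{14}}{7}$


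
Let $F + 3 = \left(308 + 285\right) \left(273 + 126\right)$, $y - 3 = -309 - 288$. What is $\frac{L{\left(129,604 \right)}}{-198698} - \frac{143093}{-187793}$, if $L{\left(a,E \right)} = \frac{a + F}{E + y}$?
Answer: $\frac{239866128871}{373140935140} \approx 0.64283$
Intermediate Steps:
$y = -594$ ($y = 3 - 597 = -594$)
$F = 236604$ ($F = -3 + \left(308 + 285\right) \left(273 + 126\right) = -3 + 593 \cdot 399 = -3 + 236607 = 236604$)
$L{\left(a,E \right)} = \frac{236604 + a}{-594 + E}$ ($L{\left(a,E \right)} = \frac{a + 236604}{E - 594} = \frac{236604 + a}{-594 + E}$)
$\frac{L{\left(129,604 \right)}}{-198698} - \frac{143093}{-187793} = \frac{\frac{1}{-594 + 604} \left(236604 + 129\right)}{-198698} - \frac{143093}{-187793} = \frac{1}{10} \cdot 236733 \left(- \frac{1}{198698}\right) - - \frac{143093}{187793} = \frac{1}{10} \cdot 236733 \left(- \frac{1}{198698}\right) + \frac{143093}{187793} = \frac{236733}{10} \left(- \frac{1}{198698}\right) + \frac{143093}{187793} = - \frac{236733}{1986980} + \frac{143093}{187793} = \frac{239866128871}{373140935140}$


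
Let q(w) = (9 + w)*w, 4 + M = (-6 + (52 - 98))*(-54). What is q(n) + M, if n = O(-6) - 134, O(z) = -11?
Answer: 22524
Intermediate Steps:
M = 2804 (M = -4 + (-6 + (52 - 98))*(-54) = -4 + (-6 - 46)*(-54) = -4 - 52*(-54) = -4 + 2808 = 2804)
n = -145 (n = -11 - 134 = -145)
q(w) = w*(9 + w)
q(n) + M = -145*(9 - 145) + 2804 = -145*(-136) + 2804 = 19720 + 2804 = 22524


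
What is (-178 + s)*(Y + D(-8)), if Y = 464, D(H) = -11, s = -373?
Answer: -249603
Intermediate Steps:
(-178 + s)*(Y + D(-8)) = (-178 - 373)*(464 - 11) = -551*453 = -249603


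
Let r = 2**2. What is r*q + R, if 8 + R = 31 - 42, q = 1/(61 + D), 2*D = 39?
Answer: -3051/161 ≈ -18.950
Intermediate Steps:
D = 39/2 (D = (1/2)*39 = 39/2 ≈ 19.500)
r = 4
q = 2/161 (q = 1/(61 + 39/2) = 1/(161/2) = 2/161 ≈ 0.012422)
R = -19 (R = -8 + (31 - 42) = -8 - 11 = -19)
r*q + R = 4*(2/161) - 19 = 8/161 - 19 = -3051/161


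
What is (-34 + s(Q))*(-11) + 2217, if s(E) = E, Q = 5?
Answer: 2536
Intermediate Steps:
(-34 + s(Q))*(-11) + 2217 = (-34 + 5)*(-11) + 2217 = -29*(-11) + 2217 = 319 + 2217 = 2536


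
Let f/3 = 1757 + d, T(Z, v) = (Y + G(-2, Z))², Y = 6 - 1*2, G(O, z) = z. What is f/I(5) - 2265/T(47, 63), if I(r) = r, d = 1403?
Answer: 1643077/867 ≈ 1895.1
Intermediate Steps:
Y = 4 (Y = 6 - 2 = 4)
T(Z, v) = (4 + Z)²
f = 9480 (f = 3*(1757 + 1403) = 3*3160 = 9480)
f/I(5) - 2265/T(47, 63) = 9480/5 - 2265/(4 + 47)² = 9480*(⅕) - 2265/(51²) = 1896 - 2265/2601 = 1896 - 2265*1/2601 = 1896 - 755/867 = 1643077/867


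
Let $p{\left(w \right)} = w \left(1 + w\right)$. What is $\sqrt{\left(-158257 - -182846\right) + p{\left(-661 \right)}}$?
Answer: $\sqrt{460849} \approx 678.86$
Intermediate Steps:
$\sqrt{\left(-158257 - -182846\right) + p{\left(-661 \right)}} = \sqrt{\left(-158257 - -182846\right) - 661 \left(1 - 661\right)} = \sqrt{\left(-158257 + 182846\right) - -436260} = \sqrt{24589 + 436260} = \sqrt{460849}$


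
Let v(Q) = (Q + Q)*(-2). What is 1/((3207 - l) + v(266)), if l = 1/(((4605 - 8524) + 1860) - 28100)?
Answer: 30159/64630738 ≈ 0.00046664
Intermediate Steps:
v(Q) = -4*Q (v(Q) = (2*Q)*(-2) = -4*Q)
l = -1/30159 (l = 1/((-3919 + 1860) - 28100) = 1/(-2059 - 28100) = 1/(-30159) = -1/30159 ≈ -3.3158e-5)
1/((3207 - l) + v(266)) = 1/((3207 - 1*(-1/30159)) - 4*266) = 1/((3207 + 1/30159) - 1064) = 1/(96719914/30159 - 1064) = 1/(64630738/30159) = 30159/64630738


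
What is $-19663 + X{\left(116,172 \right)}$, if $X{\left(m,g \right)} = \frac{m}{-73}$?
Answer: $- \frac{1435515}{73} \approx -19665.0$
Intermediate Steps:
$X{\left(m,g \right)} = - \frac{m}{73}$
$-19663 + X{\left(116,172 \right)} = -19663 - \frac{116}{73} = - \frac{1435515}{73}$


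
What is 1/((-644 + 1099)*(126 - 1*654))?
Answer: -1/240240 ≈ -4.1625e-6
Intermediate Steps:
1/((-644 + 1099)*(126 - 1*654)) = 1/(455*(126 - 654)) = 1/(455*(-528)) = 1/(-240240) = -1/240240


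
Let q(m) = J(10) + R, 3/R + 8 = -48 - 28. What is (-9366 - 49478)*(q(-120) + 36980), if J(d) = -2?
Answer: -15231519313/7 ≈ -2.1759e+9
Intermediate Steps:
R = -1/28 (R = 3/(-8 + (-48 - 28)) = 3/(-8 - 76) = 3/(-84) = 3*(-1/84) = -1/28 ≈ -0.035714)
q(m) = -57/28 (q(m) = -2 - 1/28 = -57/28)
(-9366 - 49478)*(q(-120) + 36980) = (-9366 - 49478)*(-57/28 + 36980) = -58844*1035383/28 = -15231519313/7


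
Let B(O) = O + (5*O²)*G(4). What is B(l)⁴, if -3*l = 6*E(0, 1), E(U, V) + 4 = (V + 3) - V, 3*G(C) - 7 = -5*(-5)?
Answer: 174152643856/81 ≈ 2.1500e+9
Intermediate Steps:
G(C) = 32/3 (G(C) = 7/3 + (-5*(-5))/3 = 7/3 + (⅓)*25 = 7/3 + 25/3 = 32/3)
E(U, V) = -1 (E(U, V) = -4 + ((V + 3) - V) = -4 + ((3 + V) - V) = -4 + 3 = -1)
l = 2 (l = -2*(-1) = -⅓*(-6) = 2)
B(O) = O + 160*O²/3 (B(O) = O + (5*O²)*(32/3) = O + 160*O²/3)
B(l)⁴ = ((⅓)*2*(3 + 160*2))⁴ = ((⅓)*2*(3 + 320))⁴ = ((⅓)*2*323)⁴ = (646/3)⁴ = 174152643856/81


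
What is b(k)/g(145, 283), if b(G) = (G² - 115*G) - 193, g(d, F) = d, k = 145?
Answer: 4157/145 ≈ 28.669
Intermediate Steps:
b(G) = -193 + G² - 115*G
b(k)/g(145, 283) = (-193 + 145² - 115*145)/145 = (-193 + 21025 - 16675)*(1/145) = 4157*(1/145) = 4157/145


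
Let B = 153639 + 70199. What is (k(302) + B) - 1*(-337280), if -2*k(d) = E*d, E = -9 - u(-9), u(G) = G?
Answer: 561118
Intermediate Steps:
B = 223838
E = 0 (E = -9 - 1*(-9) = -9 + 9 = 0)
k(d) = 0 (k(d) = -0*d = -½*0 = 0)
(k(302) + B) - 1*(-337280) = (0 + 223838) - 1*(-337280) = 223838 + 337280 = 561118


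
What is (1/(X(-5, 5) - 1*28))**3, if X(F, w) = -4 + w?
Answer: -1/19683 ≈ -5.0805e-5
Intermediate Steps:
(1/(X(-5, 5) - 1*28))**3 = (1/((-4 + 5) - 1*28))**3 = (1/(1 - 28))**3 = (1/(-27))**3 = (-1/27)**3 = -1/19683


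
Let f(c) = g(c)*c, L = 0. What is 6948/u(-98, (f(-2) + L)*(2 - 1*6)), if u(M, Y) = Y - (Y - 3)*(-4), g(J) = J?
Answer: -1737/23 ≈ -75.522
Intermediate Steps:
f(c) = c**2 (f(c) = c*c = c**2)
u(M, Y) = -12 + 5*Y (u(M, Y) = Y - (-3 + Y)*(-4) = Y - (12 - 4*Y) = Y + (-12 + 4*Y) = -12 + 5*Y)
6948/u(-98, (f(-2) + L)*(2 - 1*6)) = 6948/(-12 + 5*(((-2)**2 + 0)*(2 - 1*6))) = 6948/(-12 + 5*((4 + 0)*(2 - 6))) = 6948/(-12 + 5*(4*(-4))) = 6948/(-12 + 5*(-16)) = 6948/(-12 - 80) = 6948/(-92) = 6948*(-1/92) = -1737/23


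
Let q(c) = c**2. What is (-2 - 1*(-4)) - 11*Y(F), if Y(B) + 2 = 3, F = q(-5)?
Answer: -9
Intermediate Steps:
F = 25 (F = (-5)**2 = 25)
Y(B) = 1 (Y(B) = -2 + 3 = 1)
(-2 - 1*(-4)) - 11*Y(F) = (-2 - 1*(-4)) - 11*1 = (-2 + 4) - 11 = 2 - 11 = -9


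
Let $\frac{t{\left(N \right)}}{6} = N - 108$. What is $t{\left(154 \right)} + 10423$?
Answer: $10699$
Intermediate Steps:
$t{\left(N \right)} = -648 + 6 N$ ($t{\left(N \right)} = 6 \left(N - 108\right) = 6 \left(-108 + N\right) = -648 + 6 N$)
$t{\left(154 \right)} + 10423 = \left(-648 + 6 \cdot 154\right) + 10423 = \left(-648 + 924\right) + 10423 = 276 + 10423 = 10699$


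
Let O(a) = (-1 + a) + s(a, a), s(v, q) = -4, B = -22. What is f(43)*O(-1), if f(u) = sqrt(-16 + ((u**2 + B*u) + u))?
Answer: -6*sqrt(930) ≈ -182.98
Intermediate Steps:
f(u) = sqrt(-16 + u**2 - 21*u) (f(u) = sqrt(-16 + ((u**2 - 22*u) + u)) = sqrt(-16 + (u**2 - 21*u)) = sqrt(-16 + u**2 - 21*u))
O(a) = -5 + a (O(a) = (-1 + a) - 4 = -5 + a)
f(43)*O(-1) = sqrt(-16 + 43**2 - 21*43)*(-5 - 1) = sqrt(-16 + 1849 - 903)*(-6) = sqrt(930)*(-6) = -6*sqrt(930)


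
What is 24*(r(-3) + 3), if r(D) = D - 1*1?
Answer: -24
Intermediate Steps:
r(D) = -1 + D (r(D) = D - 1 = -1 + D)
24*(r(-3) + 3) = 24*((-1 - 3) + 3) = 24*(-4 + 3) = 24*(-1) = -24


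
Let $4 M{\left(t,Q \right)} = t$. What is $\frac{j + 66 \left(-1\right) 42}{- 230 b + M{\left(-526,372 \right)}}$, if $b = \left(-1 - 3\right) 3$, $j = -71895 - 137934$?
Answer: $- \frac{425202}{5257} \approx -80.883$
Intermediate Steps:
$M{\left(t,Q \right)} = \frac{t}{4}$
$j = -209829$ ($j = -71895 - 137934 = -209829$)
$b = -12$ ($b = \left(-4\right) 3 = -12$)
$\frac{j + 66 \left(-1\right) 42}{- 230 b + M{\left(-526,372 \right)}} = \frac{-209829 + 66 \left(-1\right) 42}{\left(-230\right) \left(-12\right) + \frac{1}{4} \left(-526\right)} = \frac{-209829 - 2772}{2760 - \frac{263}{2}} = \frac{-209829 - 2772}{\frac{5257}{2}} = \left(-212601\right) \frac{2}{5257} = - \frac{425202}{5257}$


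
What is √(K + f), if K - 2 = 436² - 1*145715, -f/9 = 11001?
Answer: I*√54626 ≈ 233.72*I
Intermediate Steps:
f = -99009 (f = -9*11001 = -99009)
K = 44383 (K = 2 + (436² - 1*145715) = 2 + (190096 - 145715) = 2 + 44381 = 44383)
√(K + f) = √(44383 - 99009) = √(-54626) = I*√54626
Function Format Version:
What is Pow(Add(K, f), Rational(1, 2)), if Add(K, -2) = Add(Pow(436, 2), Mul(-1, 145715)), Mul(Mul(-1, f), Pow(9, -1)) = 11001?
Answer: Mul(I, Pow(54626, Rational(1, 2))) ≈ Mul(233.72, I)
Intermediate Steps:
f = -99009 (f = Mul(-9, 11001) = -99009)
K = 44383 (K = Add(2, Add(Pow(436, 2), Mul(-1, 145715))) = Add(2, Add(190096, -145715)) = Add(2, 44381) = 44383)
Pow(Add(K, f), Rational(1, 2)) = Pow(Add(44383, -99009), Rational(1, 2)) = Pow(-54626, Rational(1, 2)) = Mul(I, Pow(54626, Rational(1, 2)))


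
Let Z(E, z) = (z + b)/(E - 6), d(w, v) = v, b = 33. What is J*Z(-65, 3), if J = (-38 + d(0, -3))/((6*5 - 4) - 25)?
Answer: 1476/71 ≈ 20.789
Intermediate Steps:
Z(E, z) = (33 + z)/(-6 + E) (Z(E, z) = (z + 33)/(E - 6) = (33 + z)/(-6 + E))
J = -41 (J = (-38 - 3)/((6*5 - 4) - 25) = -41/((30 - 4) - 25) = -41/(26 - 25) = -41/1 = -41*1 = -41)
J*Z(-65, 3) = -41*(33 + 3)/(-6 - 65) = -41*36/(-71) = -(-41)*36/71 = -41*(-36/71) = 1476/71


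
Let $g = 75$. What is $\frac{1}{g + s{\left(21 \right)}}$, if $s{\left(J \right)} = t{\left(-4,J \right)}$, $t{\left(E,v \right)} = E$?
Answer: $\frac{1}{71} \approx 0.014085$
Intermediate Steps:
$s{\left(J \right)} = -4$
$\frac{1}{g + s{\left(21 \right)}} = \frac{1}{75 - 4} = \frac{1}{71}$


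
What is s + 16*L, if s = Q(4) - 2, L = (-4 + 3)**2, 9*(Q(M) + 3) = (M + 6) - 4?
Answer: 35/3 ≈ 11.667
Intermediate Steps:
Q(M) = -25/9 + M/9 (Q(M) = -3 + ((M + 6) - 4)/9 = -3 + ((6 + M) - 4)/9 = -3 + (2 + M)/9 = -3 + (2/9 + M/9) = -25/9 + M/9)
L = 1 (L = (-1)**2 = 1)
s = -13/3 (s = (-25/9 + (1/9)*4) - 2 = (-25/9 + 4/9) - 2 = -7/3 - 2 = -13/3 ≈ -4.3333)
s + 16*L = -13/3 + 16*1 = -13/3 + 16 = 35/3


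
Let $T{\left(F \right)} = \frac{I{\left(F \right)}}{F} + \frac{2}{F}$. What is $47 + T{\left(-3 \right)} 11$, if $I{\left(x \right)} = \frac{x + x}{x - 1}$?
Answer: $\frac{205}{6} \approx 34.167$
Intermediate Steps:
$I{\left(x \right)} = \frac{2 x}{-1 + x}$
$T{\left(F \right)} = \frac{2}{F} + \frac{2}{-1 + F}$ ($T{\left(F \right)} = \frac{2 F \frac{1}{-1 + F}}{F} + \frac{2}{F} = \frac{2}{-1 + F} + \frac{2}{F} = \frac{2}{F} + \frac{2}{-1 + F}$)
$47 + T{\left(-3 \right)} 11 = 47 + \frac{2 \left(-1 + 2 \left(-3\right)\right)}{\left(-3\right) \left(-1 - 3\right)} 11 = 47 + 2 \left(- \frac{1}{3}\right) \frac{1}{-4} \left(-1 - 6\right) 11 = 47 + 2 \left(- \frac{1}{3}\right) \left(- \frac{1}{4}\right) \left(-7\right) 11 = 47 - \frac{77}{6} = \frac{205}{6}$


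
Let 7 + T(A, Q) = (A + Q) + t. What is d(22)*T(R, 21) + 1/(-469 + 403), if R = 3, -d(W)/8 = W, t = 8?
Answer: -290401/66 ≈ -4400.0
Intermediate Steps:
d(W) = -8*W
T(A, Q) = 1 + A + Q (T(A, Q) = -7 + ((A + Q) + 8) = -7 + (8 + A + Q) = 1 + A + Q)
d(22)*T(R, 21) + 1/(-469 + 403) = (-8*22)*(1 + 3 + 21) + 1/(-469 + 403) = -176*25 + 1/(-66) = -4400 - 1/66 = -290401/66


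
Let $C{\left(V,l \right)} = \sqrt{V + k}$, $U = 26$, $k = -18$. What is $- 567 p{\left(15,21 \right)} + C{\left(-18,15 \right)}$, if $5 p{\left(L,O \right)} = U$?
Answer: $- \frac{14742}{5} + 6 i \approx -2948.4 + 6.0 i$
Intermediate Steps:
$p{\left(L,O \right)} = \frac{26}{5}$ ($p{\left(L,O \right)} = \frac{1}{5} \cdot 26 = \frac{26}{5}$)
$C{\left(V,l \right)} = \sqrt{-18 + V}$ ($C{\left(V,l \right)} = \sqrt{V - 18} = \sqrt{-18 + V}$)
$- 567 p{\left(15,21 \right)} + C{\left(-18,15 \right)} = \left(-567\right) \frac{26}{5} + \sqrt{-18 - 18} = - \frac{14742}{5} + \sqrt{-36} = - \frac{14742}{5} + 6 i$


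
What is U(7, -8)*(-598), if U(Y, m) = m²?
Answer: -38272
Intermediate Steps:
U(7, -8)*(-598) = (-8)²*(-598) = 64*(-598) = -38272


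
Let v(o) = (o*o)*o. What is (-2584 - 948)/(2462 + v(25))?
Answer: -3532/18087 ≈ -0.19528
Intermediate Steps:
v(o) = o³ (v(o) = o²*o = o³)
(-2584 - 948)/(2462 + v(25)) = (-2584 - 948)/(2462 + 25³) = -3532/(2462 + 15625) = -3532/18087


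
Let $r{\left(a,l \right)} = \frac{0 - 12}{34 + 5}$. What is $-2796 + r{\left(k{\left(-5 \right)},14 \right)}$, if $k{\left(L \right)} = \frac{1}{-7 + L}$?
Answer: $- \frac{36352}{13} \approx -2796.3$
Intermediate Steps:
$r{\left(a,l \right)} = - \frac{4}{13}$ ($r{\left(a,l \right)} = - \frac{12}{39} = \left(-12\right) \frac{1}{39} = - \frac{4}{13}$)
$-2796 + r{\left(k{\left(-5 \right)},14 \right)} = -2796 - \frac{4}{13} = - \frac{36352}{13}$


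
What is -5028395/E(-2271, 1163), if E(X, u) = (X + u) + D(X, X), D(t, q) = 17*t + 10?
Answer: 1005679/7941 ≈ 126.64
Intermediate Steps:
D(t, q) = 10 + 17*t
E(X, u) = 10 + u + 18*X (E(X, u) = (X + u) + (10 + 17*X) = 10 + u + 18*X)
-5028395/E(-2271, 1163) = -5028395/(10 + 1163 + 18*(-2271)) = -5028395/(10 + 1163 - 40878) = -5028395/(-39705) = -5028395*(-1/39705) = 1005679/7941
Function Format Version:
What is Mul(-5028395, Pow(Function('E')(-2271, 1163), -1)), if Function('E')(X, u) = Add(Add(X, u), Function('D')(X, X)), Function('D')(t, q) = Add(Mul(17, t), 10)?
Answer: Rational(1005679, 7941) ≈ 126.64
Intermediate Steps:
Function('D')(t, q) = Add(10, Mul(17, t))
Function('E')(X, u) = Add(10, u, Mul(18, X)) (Function('E')(X, u) = Add(Add(X, u), Add(10, Mul(17, X))) = Add(10, u, Mul(18, X)))
Mul(-5028395, Pow(Function('E')(-2271, 1163), -1)) = Mul(-5028395, Pow(Add(10, 1163, Mul(18, -2271)), -1)) = Mul(-5028395, Pow(Add(10, 1163, -40878), -1)) = Mul(-5028395, Pow(-39705, -1)) = Mul(-5028395, Rational(-1, 39705)) = Rational(1005679, 7941)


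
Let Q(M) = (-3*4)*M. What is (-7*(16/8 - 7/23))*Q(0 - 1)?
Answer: -3276/23 ≈ -142.43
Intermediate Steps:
Q(M) = -12*M
(-7*(16/8 - 7/23))*Q(0 - 1) = (-7*(16/8 - 7/23))*(-12*(0 - 1)) = (-7*(16*(⅛) - 7*1/23))*(-12*(-1)) = -7*(2 - 7/23)*12 = -7*39/23*12 = -273/23*12 = -3276/23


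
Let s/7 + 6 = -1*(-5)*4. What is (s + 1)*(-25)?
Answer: -2475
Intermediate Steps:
s = 98 (s = -42 + 7*(-1*(-5)*4) = -42 + 7*(5*4) = -42 + 7*20 = -42 + 140 = 98)
(s + 1)*(-25) = (98 + 1)*(-25) = 99*(-25) = -2475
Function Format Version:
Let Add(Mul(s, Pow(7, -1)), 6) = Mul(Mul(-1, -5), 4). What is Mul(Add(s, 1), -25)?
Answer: -2475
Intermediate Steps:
s = 98 (s = Add(-42, Mul(7, Mul(Mul(-1, -5), 4))) = Add(-42, Mul(7, Mul(5, 4))) = Add(-42, Mul(7, 20)) = Add(-42, 140) = 98)
Mul(Add(s, 1), -25) = Mul(Add(98, 1), -25) = Mul(99, -25) = -2475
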